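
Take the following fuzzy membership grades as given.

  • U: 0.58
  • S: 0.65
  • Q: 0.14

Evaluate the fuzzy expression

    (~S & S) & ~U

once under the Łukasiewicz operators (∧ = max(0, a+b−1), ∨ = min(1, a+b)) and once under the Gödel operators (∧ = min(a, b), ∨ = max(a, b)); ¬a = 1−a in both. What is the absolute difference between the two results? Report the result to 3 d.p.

0.350

Under Łukasiewicz:
  ~S = 1 − 0.65 = 0.35
  ~S & S = max(0, a+b−1) on (0.35, 0.65) = 0.00
  ~U = 1 − 0.58 = 0.42
  (~S & S) & ~U = max(0, a+b−1) on (0.00, 0.42) = 0.00
  → value = 0.0000
Under Gödel:
  ~S = 1 − 0.65 = 0.35
  ~S & S = min(a, b) on (0.35, 0.65) = 0.35
  ~U = 1 − 0.58 = 0.42
  (~S & S) & ~U = min(a, b) on (0.35, 0.42) = 0.35
  → value = 0.3500
|0.0000 − 0.3500| = 0.350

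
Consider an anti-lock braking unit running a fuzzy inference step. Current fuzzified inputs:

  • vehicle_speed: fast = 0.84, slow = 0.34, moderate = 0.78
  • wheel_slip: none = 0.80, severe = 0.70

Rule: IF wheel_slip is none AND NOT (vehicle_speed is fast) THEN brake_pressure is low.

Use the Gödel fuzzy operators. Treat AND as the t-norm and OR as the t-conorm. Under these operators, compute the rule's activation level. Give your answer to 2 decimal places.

0.16

firing strength: none=0.80, ¬fast=1−0.84=0.16; AND[min(a, b)] → w = 0.16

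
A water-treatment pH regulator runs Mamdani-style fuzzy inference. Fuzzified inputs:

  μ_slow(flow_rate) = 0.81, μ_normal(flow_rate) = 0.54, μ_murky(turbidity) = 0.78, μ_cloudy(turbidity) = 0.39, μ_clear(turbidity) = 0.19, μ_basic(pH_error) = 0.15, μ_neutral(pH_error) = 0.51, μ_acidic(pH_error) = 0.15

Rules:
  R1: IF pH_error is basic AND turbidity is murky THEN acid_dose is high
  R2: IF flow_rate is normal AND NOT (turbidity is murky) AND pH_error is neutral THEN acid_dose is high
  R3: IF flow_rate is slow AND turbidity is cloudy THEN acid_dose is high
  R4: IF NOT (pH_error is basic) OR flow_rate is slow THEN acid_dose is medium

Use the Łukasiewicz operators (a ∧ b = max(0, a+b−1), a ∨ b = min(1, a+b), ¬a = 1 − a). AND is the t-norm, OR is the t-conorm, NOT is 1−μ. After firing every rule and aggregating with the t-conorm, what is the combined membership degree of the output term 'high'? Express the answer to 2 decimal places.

0.20

R1: basic=0.15, murky=0.78; AND[max(0, a+b−1)] → w = 0.00
R2: normal=0.54, ¬murky=1−0.78=0.22, neutral=0.51; AND[max(0, a+b−1)] → w = 0.00
R3: slow=0.81, cloudy=0.39; AND[max(0, a+b−1)] → w = 0.20
R4: ¬basic=1−0.15=0.85, slow=0.81; OR[min(1, a+b)] → w = 1.00
Rules with consequent 'high': {R1, R2, R3} → strengths 0.00, 0.00, 0.20
Aggregate via t-conorm [min(1, a+b)]: 0.20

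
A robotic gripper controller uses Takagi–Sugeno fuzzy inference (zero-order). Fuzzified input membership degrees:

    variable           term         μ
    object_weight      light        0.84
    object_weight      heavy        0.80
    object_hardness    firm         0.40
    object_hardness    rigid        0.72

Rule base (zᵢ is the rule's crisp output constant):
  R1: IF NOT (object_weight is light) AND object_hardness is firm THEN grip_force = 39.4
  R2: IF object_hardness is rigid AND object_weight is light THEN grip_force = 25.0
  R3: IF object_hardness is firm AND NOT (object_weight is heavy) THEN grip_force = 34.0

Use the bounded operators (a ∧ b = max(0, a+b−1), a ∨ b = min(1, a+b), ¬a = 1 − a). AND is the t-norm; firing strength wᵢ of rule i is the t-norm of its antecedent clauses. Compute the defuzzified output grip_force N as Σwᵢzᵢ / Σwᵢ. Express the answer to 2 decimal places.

25.00

R1 (z=39.4): ¬light=1−0.84=0.16, firm=0.40; AND[max(0, a+b−1)] → w = 0.00
R2 (z=25.0): rigid=0.72, light=0.84; AND[max(0, a+b−1)] → w = 0.56
R3 (z=34.0): firm=0.40, ¬heavy=1−0.80=0.20; AND[max(0, a+b−1)] → w = 0.00
Weighted average = (0.00·39.4 + 0.56·25.0 + 0.00·34.0) / (0.00 + 0.56 + 0.00)
  = 14.0000 / 0.5600 = 25.00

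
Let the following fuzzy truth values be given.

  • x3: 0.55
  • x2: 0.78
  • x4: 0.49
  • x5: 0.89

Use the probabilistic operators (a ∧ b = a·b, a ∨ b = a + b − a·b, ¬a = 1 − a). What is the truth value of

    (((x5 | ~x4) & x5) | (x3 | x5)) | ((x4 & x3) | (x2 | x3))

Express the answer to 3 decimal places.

0.999

~x4 = 1 − 0.4900 = 0.5100
x5 | ~x4 = a + b − a·b on (0.8900, 0.5100) = 0.9461
(x5 | ~x4) & x5 = a·b on (0.9461, 0.8900) = 0.8420
x3 | x5 = a + b − a·b on (0.5500, 0.8900) = 0.9505
((x5 | ~x4) & x5) | (x3 | x5) = a + b − a·b on (0.8420, 0.9505) = 0.9922
x4 & x3 = a·b on (0.4900, 0.5500) = 0.2695
x2 | x3 = a + b − a·b on (0.7800, 0.5500) = 0.9010
(x4 & x3) | (x2 | x3) = a + b − a·b on (0.2695, 0.9010) = 0.9277
(((x5 | ~x4) & x5) | (x3 | x5)) | ((x4 & x3) | (x2 | x3)) = a + b − a·b on (0.9922, 0.9277) = 0.9994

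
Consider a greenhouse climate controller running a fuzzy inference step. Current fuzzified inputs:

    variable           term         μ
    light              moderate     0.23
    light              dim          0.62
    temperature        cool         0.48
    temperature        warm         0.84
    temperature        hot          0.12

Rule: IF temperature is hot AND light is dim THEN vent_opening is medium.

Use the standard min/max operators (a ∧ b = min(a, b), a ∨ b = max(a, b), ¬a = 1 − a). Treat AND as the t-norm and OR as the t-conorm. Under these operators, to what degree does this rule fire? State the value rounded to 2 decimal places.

0.12

firing strength: hot=0.12, dim=0.62; AND[min(a, b)] → w = 0.12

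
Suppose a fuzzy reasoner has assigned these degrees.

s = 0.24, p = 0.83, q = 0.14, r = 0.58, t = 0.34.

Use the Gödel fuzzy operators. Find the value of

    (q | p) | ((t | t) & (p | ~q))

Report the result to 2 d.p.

q | p = max(a, b) on (0.14, 0.83) = 0.83
t | t = max(a, b) on (0.34, 0.34) = 0.34
~q = 1 − 0.14 = 0.86
p | ~q = max(a, b) on (0.83, 0.86) = 0.86
(t | t) & (p | ~q) = min(a, b) on (0.34, 0.86) = 0.34
(q | p) | ((t | t) & (p | ~q)) = max(a, b) on (0.83, 0.34) = 0.83

0.83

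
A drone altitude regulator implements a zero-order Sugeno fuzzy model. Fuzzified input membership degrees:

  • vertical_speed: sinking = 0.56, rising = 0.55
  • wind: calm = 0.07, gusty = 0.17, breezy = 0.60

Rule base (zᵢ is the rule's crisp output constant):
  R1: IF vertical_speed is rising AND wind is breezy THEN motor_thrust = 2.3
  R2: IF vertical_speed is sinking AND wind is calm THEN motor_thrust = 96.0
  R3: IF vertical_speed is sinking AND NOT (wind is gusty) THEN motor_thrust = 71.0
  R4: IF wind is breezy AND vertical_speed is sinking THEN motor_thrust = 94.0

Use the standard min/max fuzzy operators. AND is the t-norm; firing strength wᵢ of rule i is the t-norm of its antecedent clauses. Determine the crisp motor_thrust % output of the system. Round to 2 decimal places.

57.69

R1 (z=2.3): rising=0.55, breezy=0.60; AND[min(a, b)] → w = 0.55
R2 (z=96.0): sinking=0.56, calm=0.07; AND[min(a, b)] → w = 0.07
R3 (z=71.0): sinking=0.56, ¬gusty=1−0.17=0.83; AND[min(a, b)] → w = 0.56
R4 (z=94.0): breezy=0.60, sinking=0.56; AND[min(a, b)] → w = 0.56
Weighted average = (0.55·2.3 + 0.07·96.0 + 0.56·71.0 + 0.56·94.0) / (0.55 + 0.07 + 0.56 + 0.56)
  = 100.3850 / 1.7400 = 57.69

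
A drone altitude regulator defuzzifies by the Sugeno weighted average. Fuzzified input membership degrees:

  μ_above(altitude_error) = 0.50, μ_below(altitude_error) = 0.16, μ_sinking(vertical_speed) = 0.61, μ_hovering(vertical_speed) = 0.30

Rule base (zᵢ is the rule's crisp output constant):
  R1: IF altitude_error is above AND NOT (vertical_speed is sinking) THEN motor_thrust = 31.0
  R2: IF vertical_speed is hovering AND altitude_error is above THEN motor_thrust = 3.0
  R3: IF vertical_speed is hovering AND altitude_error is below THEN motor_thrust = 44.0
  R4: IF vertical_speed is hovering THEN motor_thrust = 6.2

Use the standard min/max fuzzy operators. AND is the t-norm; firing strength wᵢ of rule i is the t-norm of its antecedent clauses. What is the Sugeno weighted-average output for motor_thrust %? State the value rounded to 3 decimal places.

19.035

R1 (z=31.0): above=0.50, ¬sinking=1−0.61=0.39; AND[min(a, b)] → w = 0.39
R2 (z=3.0): hovering=0.30, above=0.50; AND[min(a, b)] → w = 0.30
R3 (z=44.0): hovering=0.30, below=0.16; AND[min(a, b)] → w = 0.16
R4 (z=6.2): hovering=0.30 → w = 0.30
Weighted average = (0.39·31.0 + 0.30·3.0 + 0.16·44.0 + 0.30·6.2) / (0.39 + 0.30 + 0.16 + 0.30)
  = 21.8900 / 1.1500 = 19.035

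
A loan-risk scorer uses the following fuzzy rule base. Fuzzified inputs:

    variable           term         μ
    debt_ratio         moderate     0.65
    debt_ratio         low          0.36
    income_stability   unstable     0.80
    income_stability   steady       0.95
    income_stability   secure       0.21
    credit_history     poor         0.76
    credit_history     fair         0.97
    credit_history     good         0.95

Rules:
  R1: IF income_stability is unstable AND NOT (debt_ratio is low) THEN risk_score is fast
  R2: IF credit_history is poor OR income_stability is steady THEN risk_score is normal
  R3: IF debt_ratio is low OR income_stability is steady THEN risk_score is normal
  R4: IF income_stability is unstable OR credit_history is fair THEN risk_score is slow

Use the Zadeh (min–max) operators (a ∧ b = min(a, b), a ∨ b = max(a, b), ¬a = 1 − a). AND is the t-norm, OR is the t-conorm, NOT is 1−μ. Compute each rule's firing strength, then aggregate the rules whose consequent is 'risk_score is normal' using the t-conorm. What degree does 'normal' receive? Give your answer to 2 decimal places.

0.95

R1: unstable=0.80, ¬low=1−0.36=0.64; AND[min(a, b)] → w = 0.64
R2: poor=0.76, steady=0.95; OR[max(a, b)] → w = 0.95
R3: low=0.36, steady=0.95; OR[max(a, b)] → w = 0.95
R4: unstable=0.80, fair=0.97; OR[max(a, b)] → w = 0.97
Rules with consequent 'normal': {R2, R3} → strengths 0.95, 0.95
Aggregate via t-conorm [max(a, b)]: 0.95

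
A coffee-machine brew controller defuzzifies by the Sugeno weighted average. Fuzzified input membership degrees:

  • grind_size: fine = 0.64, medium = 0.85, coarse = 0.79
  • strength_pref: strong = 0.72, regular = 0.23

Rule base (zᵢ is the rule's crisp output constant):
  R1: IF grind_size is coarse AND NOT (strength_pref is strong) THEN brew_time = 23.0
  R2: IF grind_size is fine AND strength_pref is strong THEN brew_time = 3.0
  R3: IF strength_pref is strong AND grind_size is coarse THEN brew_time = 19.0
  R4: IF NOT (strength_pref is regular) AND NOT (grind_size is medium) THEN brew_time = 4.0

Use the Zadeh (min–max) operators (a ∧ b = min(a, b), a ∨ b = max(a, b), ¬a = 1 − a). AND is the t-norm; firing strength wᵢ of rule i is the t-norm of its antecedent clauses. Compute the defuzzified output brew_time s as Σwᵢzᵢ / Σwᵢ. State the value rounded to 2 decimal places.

R1 (z=23.0): coarse=0.79, ¬strong=1−0.72=0.28; AND[min(a, b)] → w = 0.28
R2 (z=3.0): fine=0.64, strong=0.72; AND[min(a, b)] → w = 0.64
R3 (z=19.0): strong=0.72, coarse=0.79; AND[min(a, b)] → w = 0.72
R4 (z=4.0): ¬regular=1−0.23=0.77, ¬medium=1−0.85=0.15; AND[min(a, b)] → w = 0.15
Weighted average = (0.28·23.0 + 0.64·3.0 + 0.72·19.0 + 0.15·4.0) / (0.28 + 0.64 + 0.72 + 0.15)
  = 22.6400 / 1.7900 = 12.65

12.65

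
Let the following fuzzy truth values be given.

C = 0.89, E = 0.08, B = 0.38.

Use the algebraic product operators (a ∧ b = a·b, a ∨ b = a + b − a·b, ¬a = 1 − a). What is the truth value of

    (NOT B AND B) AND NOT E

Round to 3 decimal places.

NOT B = 1 − 0.3800 = 0.6200
NOT B AND B = a·b on (0.6200, 0.3800) = 0.2356
NOT E = 1 − 0.0800 = 0.9200
(NOT B AND B) AND NOT E = a·b on (0.2356, 0.9200) = 0.2168

0.217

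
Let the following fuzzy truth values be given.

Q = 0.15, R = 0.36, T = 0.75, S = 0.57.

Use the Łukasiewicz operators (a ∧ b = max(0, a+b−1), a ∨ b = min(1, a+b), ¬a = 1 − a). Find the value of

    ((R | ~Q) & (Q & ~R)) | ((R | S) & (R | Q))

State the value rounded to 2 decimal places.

0.44

~Q = 1 − 0.15 = 0.85
R | ~Q = min(1, a+b) on (0.36, 0.85) = 1.00
~R = 1 − 0.36 = 0.64
Q & ~R = max(0, a+b−1) on (0.15, 0.64) = 0.00
(R | ~Q) & (Q & ~R) = max(0, a+b−1) on (1.00, 0.00) = 0.00
R | S = min(1, a+b) on (0.36, 0.57) = 0.93
R | Q = min(1, a+b) on (0.36, 0.15) = 0.51
(R | S) & (R | Q) = max(0, a+b−1) on (0.93, 0.51) = 0.44
((R | ~Q) & (Q & ~R)) | ((R | S) & (R | Q)) = min(1, a+b) on (0.00, 0.44) = 0.44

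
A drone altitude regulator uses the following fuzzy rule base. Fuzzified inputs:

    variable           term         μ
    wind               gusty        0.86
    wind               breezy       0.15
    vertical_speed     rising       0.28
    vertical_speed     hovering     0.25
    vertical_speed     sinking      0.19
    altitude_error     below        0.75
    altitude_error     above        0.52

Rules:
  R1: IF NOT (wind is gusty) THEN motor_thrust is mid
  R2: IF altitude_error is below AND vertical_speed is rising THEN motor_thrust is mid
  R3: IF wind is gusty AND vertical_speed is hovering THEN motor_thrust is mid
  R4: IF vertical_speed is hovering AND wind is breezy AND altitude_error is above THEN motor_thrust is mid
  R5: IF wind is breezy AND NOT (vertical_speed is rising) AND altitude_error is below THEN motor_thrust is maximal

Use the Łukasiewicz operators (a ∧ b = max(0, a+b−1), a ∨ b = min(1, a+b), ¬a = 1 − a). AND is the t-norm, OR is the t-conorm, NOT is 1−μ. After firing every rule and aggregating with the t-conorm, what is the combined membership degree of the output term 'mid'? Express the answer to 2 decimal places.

R1: ¬gusty=1−0.86=0.14 → w = 0.14
R2: below=0.75, rising=0.28; AND[max(0, a+b−1)] → w = 0.03
R3: gusty=0.86, hovering=0.25; AND[max(0, a+b−1)] → w = 0.11
R4: hovering=0.25, breezy=0.15, above=0.52; AND[max(0, a+b−1)] → w = 0.00
R5: breezy=0.15, ¬rising=1−0.28=0.72, below=0.75; AND[max(0, a+b−1)] → w = 0.00
Rules with consequent 'mid': {R1, R2, R3, R4} → strengths 0.14, 0.03, 0.11, 0.00
Aggregate via t-conorm [min(1, a+b)]: 0.28

0.28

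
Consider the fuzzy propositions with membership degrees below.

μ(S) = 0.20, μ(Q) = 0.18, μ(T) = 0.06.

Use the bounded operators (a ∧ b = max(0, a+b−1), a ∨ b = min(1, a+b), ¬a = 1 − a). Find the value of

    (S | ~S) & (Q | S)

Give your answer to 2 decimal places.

0.38

~S = 1 − 0.20 = 0.80
S | ~S = min(1, a+b) on (0.20, 0.80) = 1.00
Q | S = min(1, a+b) on (0.18, 0.20) = 0.38
(S | ~S) & (Q | S) = max(0, a+b−1) on (1.00, 0.38) = 0.38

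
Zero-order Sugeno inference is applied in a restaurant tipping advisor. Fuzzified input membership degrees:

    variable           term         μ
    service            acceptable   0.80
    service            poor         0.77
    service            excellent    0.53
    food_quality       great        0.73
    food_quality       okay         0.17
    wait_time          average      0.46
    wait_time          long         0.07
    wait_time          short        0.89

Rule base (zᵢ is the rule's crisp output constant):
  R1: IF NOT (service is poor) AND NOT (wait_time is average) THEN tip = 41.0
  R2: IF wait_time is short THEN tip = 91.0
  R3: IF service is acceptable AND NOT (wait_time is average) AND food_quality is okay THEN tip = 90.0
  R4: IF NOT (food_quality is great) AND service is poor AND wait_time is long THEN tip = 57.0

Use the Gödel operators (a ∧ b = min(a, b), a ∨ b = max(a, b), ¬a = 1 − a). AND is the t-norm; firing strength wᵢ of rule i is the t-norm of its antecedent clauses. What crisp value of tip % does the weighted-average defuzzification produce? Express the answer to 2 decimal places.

80.67

R1 (z=41.0): ¬poor=1−0.77=0.23, ¬average=1−0.46=0.54; AND[min(a, b)] → w = 0.23
R2 (z=91.0): short=0.89 → w = 0.89
R3 (z=90.0): acceptable=0.80, ¬average=1−0.46=0.54, okay=0.17; AND[min(a, b)] → w = 0.17
R4 (z=57.0): ¬great=1−0.73=0.27, poor=0.77, long=0.07; AND[min(a, b)] → w = 0.07
Weighted average = (0.23·41.0 + 0.89·91.0 + 0.17·90.0 + 0.07·57.0) / (0.23 + 0.89 + 0.17 + 0.07)
  = 109.7100 / 1.3600 = 80.67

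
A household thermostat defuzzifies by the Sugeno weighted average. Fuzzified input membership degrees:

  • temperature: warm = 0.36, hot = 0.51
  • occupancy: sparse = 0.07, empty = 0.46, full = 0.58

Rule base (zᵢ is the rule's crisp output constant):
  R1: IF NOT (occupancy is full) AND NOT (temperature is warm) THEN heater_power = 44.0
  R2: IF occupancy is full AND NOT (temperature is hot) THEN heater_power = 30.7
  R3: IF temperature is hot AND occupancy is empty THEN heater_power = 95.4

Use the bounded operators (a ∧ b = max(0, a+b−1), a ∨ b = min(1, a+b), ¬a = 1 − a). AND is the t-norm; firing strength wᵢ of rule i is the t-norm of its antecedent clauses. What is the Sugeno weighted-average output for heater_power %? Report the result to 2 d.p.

36.84

R1 (z=44.0): ¬full=1−0.58=0.42, ¬warm=1−0.36=0.64; AND[max(0, a+b−1)] → w = 0.06
R2 (z=30.7): full=0.58, ¬hot=1−0.51=0.49; AND[max(0, a+b−1)] → w = 0.07
R3 (z=95.4): hot=0.51, empty=0.46; AND[max(0, a+b−1)] → w = 0.00
Weighted average = (0.06·44.0 + 0.07·30.7 + 0.00·95.4) / (0.06 + 0.07 + 0.00)
  = 4.7890 / 0.1300 = 36.84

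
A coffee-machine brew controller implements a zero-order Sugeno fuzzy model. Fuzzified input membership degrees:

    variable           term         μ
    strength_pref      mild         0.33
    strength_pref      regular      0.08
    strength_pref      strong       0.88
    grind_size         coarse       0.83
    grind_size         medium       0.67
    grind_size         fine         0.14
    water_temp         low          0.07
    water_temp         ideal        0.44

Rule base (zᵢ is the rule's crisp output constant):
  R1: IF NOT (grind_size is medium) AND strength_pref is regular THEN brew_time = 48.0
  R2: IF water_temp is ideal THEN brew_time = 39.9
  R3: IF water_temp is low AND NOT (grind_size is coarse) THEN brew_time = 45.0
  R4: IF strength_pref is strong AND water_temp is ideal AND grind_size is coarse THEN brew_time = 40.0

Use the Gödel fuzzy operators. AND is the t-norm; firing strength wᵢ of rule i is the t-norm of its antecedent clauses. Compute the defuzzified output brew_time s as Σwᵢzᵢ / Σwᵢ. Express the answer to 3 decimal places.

R1 (z=48.0): ¬medium=1−0.67=0.33, regular=0.08; AND[min(a, b)] → w = 0.08
R2 (z=39.9): ideal=0.44 → w = 0.44
R3 (z=45.0): low=0.07, ¬coarse=1−0.83=0.17; AND[min(a, b)] → w = 0.07
R4 (z=40.0): strong=0.88, ideal=0.44, coarse=0.83; AND[min(a, b)] → w = 0.44
Weighted average = (0.08·48.0 + 0.44·39.9 + 0.07·45.0 + 0.44·40.0) / (0.08 + 0.44 + 0.07 + 0.44)
  = 42.1460 / 1.0300 = 40.918

40.918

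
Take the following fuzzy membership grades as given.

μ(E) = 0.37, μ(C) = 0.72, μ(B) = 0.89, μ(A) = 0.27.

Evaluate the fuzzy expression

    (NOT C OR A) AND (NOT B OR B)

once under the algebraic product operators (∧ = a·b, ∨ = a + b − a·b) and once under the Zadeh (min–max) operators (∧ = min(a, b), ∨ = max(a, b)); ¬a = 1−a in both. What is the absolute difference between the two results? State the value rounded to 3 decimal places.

0.148

Under algebraic product:
  NOT C = 1 − 0.7200 = 0.2800
  NOT C OR A = a + b − a·b on (0.2800, 0.2700) = 0.4744
  NOT B = 1 − 0.8900 = 0.1100
  NOT B OR B = a + b − a·b on (0.1100, 0.8900) = 0.9021
  (NOT C OR A) AND (NOT B OR B) = a·b on (0.4744, 0.9021) = 0.4280
  → value = 0.4280
Under Zadeh (min–max):
  NOT C = 1 − 0.72 = 0.28
  NOT C OR A = max(a, b) on (0.28, 0.27) = 0.28
  NOT B = 1 − 0.89 = 0.11
  NOT B OR B = max(a, b) on (0.11, 0.89) = 0.89
  (NOT C OR A) AND (NOT B OR B) = min(a, b) on (0.28, 0.89) = 0.28
  → value = 0.2800
|0.4280 − 0.2800| = 0.148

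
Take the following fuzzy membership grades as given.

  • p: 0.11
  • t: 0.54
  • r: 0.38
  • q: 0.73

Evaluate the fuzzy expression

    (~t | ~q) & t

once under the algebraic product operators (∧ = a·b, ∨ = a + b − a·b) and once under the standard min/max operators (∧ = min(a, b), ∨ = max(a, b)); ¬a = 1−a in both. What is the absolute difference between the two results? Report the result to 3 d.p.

0.133

Under algebraic product:
  ~t = 1 − 0.5400 = 0.4600
  ~q = 1 − 0.7300 = 0.2700
  ~t | ~q = a + b − a·b on (0.4600, 0.2700) = 0.6058
  (~t | ~q) & t = a·b on (0.6058, 0.5400) = 0.3271
  → value = 0.3271
Under standard min/max:
  ~t = 1 − 0.54 = 0.46
  ~q = 1 − 0.73 = 0.27
  ~t | ~q = max(a, b) on (0.46, 0.27) = 0.46
  (~t | ~q) & t = min(a, b) on (0.46, 0.54) = 0.46
  → value = 0.4600
|0.3271 − 0.4600| = 0.133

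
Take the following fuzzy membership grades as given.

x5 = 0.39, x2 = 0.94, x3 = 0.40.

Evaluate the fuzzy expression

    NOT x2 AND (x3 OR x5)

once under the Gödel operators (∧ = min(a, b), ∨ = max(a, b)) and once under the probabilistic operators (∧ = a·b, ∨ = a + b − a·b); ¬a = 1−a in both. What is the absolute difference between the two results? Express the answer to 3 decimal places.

0.022

Under Gödel:
  NOT x2 = 1 − 0.94 = 0.06
  x3 OR x5 = max(a, b) on (0.40, 0.39) = 0.40
  NOT x2 AND (x3 OR x5) = min(a, b) on (0.06, 0.40) = 0.06
  → value = 0.0600
Under probabilistic:
  NOT x2 = 1 − 0.9400 = 0.0600
  x3 OR x5 = a + b − a·b on (0.4000, 0.3900) = 0.6340
  NOT x2 AND (x3 OR x5) = a·b on (0.0600, 0.6340) = 0.0380
  → value = 0.0380
|0.0600 − 0.0380| = 0.022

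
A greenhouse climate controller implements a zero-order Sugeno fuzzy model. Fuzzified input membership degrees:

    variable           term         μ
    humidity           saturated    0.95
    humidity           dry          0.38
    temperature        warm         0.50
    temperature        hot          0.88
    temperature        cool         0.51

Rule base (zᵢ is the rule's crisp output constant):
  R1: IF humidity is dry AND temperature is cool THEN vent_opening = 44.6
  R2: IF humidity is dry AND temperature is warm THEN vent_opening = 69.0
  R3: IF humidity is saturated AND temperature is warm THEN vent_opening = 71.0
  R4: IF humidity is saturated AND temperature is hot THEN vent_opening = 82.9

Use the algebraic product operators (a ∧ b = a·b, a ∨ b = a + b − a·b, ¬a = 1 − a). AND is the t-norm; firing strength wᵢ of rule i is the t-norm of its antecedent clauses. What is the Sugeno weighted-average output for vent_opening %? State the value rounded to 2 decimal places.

R1 (z=44.6): dry=0.38, cool=0.51; AND[a·b] → w = 0.1938
R2 (z=69.0): dry=0.38, warm=0.50; AND[a·b] → w = 0.1900
R3 (z=71.0): saturated=0.95, warm=0.50; AND[a·b] → w = 0.4750
R4 (z=82.9): saturated=0.95, hot=0.88; AND[a·b] → w = 0.8360
Weighted average = (0.1938·44.6 + 0.1900·69.0 + 0.4750·71.0 + 0.8360·82.9) / (0.1938 + 0.1900 + 0.4750 + 0.8360)
  = 124.7829 / 1.6948 = 73.63

73.63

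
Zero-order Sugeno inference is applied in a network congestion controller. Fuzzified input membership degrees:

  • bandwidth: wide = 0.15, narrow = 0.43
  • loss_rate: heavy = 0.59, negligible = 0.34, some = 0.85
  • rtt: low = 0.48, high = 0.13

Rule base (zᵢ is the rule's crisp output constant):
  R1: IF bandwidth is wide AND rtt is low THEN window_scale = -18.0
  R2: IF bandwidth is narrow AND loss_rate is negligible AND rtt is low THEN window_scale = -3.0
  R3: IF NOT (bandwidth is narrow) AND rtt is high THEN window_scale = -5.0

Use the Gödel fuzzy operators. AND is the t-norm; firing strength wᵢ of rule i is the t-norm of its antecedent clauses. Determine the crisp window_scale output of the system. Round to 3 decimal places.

R1 (z=-18.0): wide=0.15, low=0.48; AND[min(a, b)] → w = 0.15
R2 (z=-3.0): narrow=0.43, negligible=0.34, low=0.48; AND[min(a, b)] → w = 0.34
R3 (z=-5.0): ¬narrow=1−0.43=0.57, high=0.13; AND[min(a, b)] → w = 0.13
Weighted average = (0.15·-18.0 + 0.34·-3.0 + 0.13·-5.0) / (0.15 + 0.34 + 0.13)
  = -4.3700 / 0.6200 = -7.048

-7.048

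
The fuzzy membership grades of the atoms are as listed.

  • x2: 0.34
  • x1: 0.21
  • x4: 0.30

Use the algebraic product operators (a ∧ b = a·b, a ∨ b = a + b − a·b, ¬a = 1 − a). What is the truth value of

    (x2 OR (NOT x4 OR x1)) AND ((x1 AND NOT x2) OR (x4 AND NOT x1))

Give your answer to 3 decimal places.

0.289

NOT x4 = 1 − 0.3000 = 0.7000
NOT x4 OR x1 = a + b − a·b on (0.7000, 0.2100) = 0.7630
x2 OR (NOT x4 OR x1) = a + b − a·b on (0.3400, 0.7630) = 0.8436
NOT x2 = 1 − 0.3400 = 0.6600
x1 AND NOT x2 = a·b on (0.2100, 0.6600) = 0.1386
NOT x1 = 1 − 0.2100 = 0.7900
x4 AND NOT x1 = a·b on (0.3000, 0.7900) = 0.2370
(x1 AND NOT x2) OR (x4 AND NOT x1) = a + b − a·b on (0.1386, 0.2370) = 0.3428
(x2 OR (NOT x4 OR x1)) AND ((x1 AND NOT x2) OR (x4 AND NOT x1)) = a·b on (0.8436, 0.3428) = 0.2891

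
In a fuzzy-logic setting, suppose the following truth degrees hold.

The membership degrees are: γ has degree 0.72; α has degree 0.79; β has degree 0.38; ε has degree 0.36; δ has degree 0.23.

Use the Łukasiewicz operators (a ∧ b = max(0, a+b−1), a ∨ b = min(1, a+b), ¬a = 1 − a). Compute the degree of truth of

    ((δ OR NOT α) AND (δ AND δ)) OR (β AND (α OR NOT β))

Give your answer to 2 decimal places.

0.38

NOT α = 1 − 0.79 = 0.21
δ OR NOT α = min(1, a+b) on (0.23, 0.21) = 0.44
δ AND δ = max(0, a+b−1) on (0.23, 0.23) = 0.00
(δ OR NOT α) AND (δ AND δ) = max(0, a+b−1) on (0.44, 0.00) = 0.00
NOT β = 1 − 0.38 = 0.62
α OR NOT β = min(1, a+b) on (0.79, 0.62) = 1.00
β AND (α OR NOT β) = max(0, a+b−1) on (0.38, 1.00) = 0.38
((δ OR NOT α) AND (δ AND δ)) OR (β AND (α OR NOT β)) = min(1, a+b) on (0.00, 0.38) = 0.38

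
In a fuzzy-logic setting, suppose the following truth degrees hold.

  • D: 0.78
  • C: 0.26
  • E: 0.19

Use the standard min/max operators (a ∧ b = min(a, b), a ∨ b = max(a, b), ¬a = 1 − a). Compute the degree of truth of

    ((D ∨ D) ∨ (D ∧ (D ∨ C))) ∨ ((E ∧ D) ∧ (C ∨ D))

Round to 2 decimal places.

D ∨ D = max(a, b) on (0.78, 0.78) = 0.78
D ∨ C = max(a, b) on (0.78, 0.26) = 0.78
D ∧ (D ∨ C) = min(a, b) on (0.78, 0.78) = 0.78
(D ∨ D) ∨ (D ∧ (D ∨ C)) = max(a, b) on (0.78, 0.78) = 0.78
E ∧ D = min(a, b) on (0.19, 0.78) = 0.19
C ∨ D = max(a, b) on (0.26, 0.78) = 0.78
(E ∧ D) ∧ (C ∨ D) = min(a, b) on (0.19, 0.78) = 0.19
((D ∨ D) ∨ (D ∧ (D ∨ C))) ∨ ((E ∧ D) ∧ (C ∨ D)) = max(a, b) on (0.78, 0.19) = 0.78

0.78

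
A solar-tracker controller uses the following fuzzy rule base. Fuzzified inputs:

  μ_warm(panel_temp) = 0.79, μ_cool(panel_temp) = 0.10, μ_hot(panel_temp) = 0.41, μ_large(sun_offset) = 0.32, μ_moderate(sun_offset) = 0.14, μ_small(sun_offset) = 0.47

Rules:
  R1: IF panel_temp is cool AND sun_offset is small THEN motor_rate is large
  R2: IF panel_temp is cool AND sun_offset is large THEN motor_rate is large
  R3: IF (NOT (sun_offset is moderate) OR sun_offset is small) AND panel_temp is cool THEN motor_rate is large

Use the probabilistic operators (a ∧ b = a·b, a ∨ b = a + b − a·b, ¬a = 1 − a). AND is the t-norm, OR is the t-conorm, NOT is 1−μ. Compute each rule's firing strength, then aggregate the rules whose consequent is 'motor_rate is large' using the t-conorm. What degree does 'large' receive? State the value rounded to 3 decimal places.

R1: cool=0.10, small=0.47; AND[a·b] → w = 0.0470
R2: cool=0.10, large=0.32; AND[a·b] → w = 0.0320
R3: (¬moderate=1−0.14=0.86 OR small=0.47) = 0.9258; AND[a·b] with cool=0.10 → w = 0.0926
Rules with consequent 'large': {R1, R2, R3} → strengths 0.0470, 0.0320, 0.0926
Aggregate via t-conorm [a + b − a·b]: 0.1629

0.163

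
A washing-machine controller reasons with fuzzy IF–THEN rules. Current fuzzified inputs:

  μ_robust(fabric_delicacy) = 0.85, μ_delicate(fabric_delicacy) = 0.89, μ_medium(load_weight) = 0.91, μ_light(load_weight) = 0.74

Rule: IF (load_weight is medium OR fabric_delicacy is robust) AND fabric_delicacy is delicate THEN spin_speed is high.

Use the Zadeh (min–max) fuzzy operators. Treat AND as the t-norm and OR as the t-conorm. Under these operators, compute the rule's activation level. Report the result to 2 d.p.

firing strength: (medium=0.91 OR robust=0.85) = 0.91; AND[min(a, b)] with delicate=0.89 → w = 0.89

0.89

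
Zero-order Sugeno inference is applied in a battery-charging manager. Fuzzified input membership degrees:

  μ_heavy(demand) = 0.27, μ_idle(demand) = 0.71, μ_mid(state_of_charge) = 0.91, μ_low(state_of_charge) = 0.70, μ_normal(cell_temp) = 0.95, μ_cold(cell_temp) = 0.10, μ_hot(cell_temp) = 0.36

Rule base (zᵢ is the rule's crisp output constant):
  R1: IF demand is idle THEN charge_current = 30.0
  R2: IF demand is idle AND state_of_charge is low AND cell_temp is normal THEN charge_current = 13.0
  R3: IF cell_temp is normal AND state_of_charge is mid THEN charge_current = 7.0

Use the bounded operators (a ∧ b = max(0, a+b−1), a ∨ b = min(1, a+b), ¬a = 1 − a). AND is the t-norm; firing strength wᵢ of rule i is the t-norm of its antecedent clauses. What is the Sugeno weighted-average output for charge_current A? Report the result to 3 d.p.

R1 (z=30.0): idle=0.71 → w = 0.71
R2 (z=13.0): idle=0.71, low=0.70, normal=0.95; AND[max(0, a+b−1)] → w = 0.36
R3 (z=7.0): normal=0.95, mid=0.91; AND[max(0, a+b−1)] → w = 0.86
Weighted average = (0.71·30.0 + 0.36·13.0 + 0.86·7.0) / (0.71 + 0.36 + 0.86)
  = 32.0000 / 1.9300 = 16.580

16.580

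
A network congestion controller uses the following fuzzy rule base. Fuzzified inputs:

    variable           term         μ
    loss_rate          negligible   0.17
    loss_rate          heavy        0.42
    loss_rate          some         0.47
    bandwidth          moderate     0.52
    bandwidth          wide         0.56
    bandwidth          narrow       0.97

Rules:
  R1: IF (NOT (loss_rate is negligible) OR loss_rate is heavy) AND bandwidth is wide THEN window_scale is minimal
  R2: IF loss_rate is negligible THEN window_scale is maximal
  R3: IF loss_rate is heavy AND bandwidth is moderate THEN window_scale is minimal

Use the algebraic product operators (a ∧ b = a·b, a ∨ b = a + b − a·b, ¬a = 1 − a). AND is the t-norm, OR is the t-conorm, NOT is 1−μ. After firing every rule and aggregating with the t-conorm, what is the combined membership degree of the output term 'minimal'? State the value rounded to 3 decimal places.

R1: (¬negligible=1−0.17=0.83 OR heavy=0.42) = 0.9014; AND[a·b] with wide=0.56 → w = 0.5048
R2: negligible=0.17 → w = 0.1700
R3: heavy=0.42, moderate=0.52; AND[a·b] → w = 0.2184
Rules with consequent 'minimal': {R1, R3} → strengths 0.5048, 0.2184
Aggregate via t-conorm [a + b − a·b]: 0.6129

0.613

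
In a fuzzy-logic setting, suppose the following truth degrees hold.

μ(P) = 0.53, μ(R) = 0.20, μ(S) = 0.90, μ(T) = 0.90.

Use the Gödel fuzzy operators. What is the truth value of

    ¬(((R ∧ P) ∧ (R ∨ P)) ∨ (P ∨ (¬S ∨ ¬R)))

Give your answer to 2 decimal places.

0.20

R ∧ P = min(a, b) on (0.20, 0.53) = 0.20
R ∨ P = max(a, b) on (0.20, 0.53) = 0.53
(R ∧ P) ∧ (R ∨ P) = min(a, b) on (0.20, 0.53) = 0.20
¬S = 1 − 0.90 = 0.10
¬R = 1 − 0.20 = 0.80
¬S ∨ ¬R = max(a, b) on (0.10, 0.80) = 0.80
P ∨ (¬S ∨ ¬R) = max(a, b) on (0.53, 0.80) = 0.80
((R ∧ P) ∧ (R ∨ P)) ∨ (P ∨ (¬S ∨ ¬R)) = max(a, b) on (0.20, 0.80) = 0.80
¬(((R ∧ P) ∧ (R ∨ P)) ∨ (P ∨ (¬S ∨ ¬R))) = 1 − 0.80 = 0.20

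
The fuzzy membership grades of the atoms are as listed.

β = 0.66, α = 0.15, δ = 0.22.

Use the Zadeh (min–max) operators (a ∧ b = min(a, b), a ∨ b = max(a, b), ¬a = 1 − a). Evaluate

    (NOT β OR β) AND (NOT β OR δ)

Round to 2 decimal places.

0.34

NOT β = 1 − 0.66 = 0.34
NOT β OR β = max(a, b) on (0.34, 0.66) = 0.66
NOT β = 1 − 0.66 = 0.34
NOT β OR δ = max(a, b) on (0.34, 0.22) = 0.34
(NOT β OR β) AND (NOT β OR δ) = min(a, b) on (0.66, 0.34) = 0.34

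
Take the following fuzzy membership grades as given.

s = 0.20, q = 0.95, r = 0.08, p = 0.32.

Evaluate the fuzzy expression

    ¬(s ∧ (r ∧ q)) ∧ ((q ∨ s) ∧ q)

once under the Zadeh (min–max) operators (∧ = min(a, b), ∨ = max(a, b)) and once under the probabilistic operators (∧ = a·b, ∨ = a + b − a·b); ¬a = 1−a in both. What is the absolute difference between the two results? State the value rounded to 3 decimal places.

0.022

Under Zadeh (min–max):
  r ∧ q = min(a, b) on (0.08, 0.95) = 0.08
  s ∧ (r ∧ q) = min(a, b) on (0.20, 0.08) = 0.08
  ¬(s ∧ (r ∧ q)) = 1 − 0.08 = 0.92
  q ∨ s = max(a, b) on (0.95, 0.20) = 0.95
  (q ∨ s) ∧ q = min(a, b) on (0.95, 0.95) = 0.95
  ¬(s ∧ (r ∧ q)) ∧ ((q ∨ s) ∧ q) = min(a, b) on (0.92, 0.95) = 0.92
  → value = 0.9200
Under probabilistic:
  r ∧ q = a·b on (0.0800, 0.9500) = 0.0760
  s ∧ (r ∧ q) = a·b on (0.2000, 0.0760) = 0.0152
  ¬(s ∧ (r ∧ q)) = 1 − 0.0152 = 0.9848
  q ∨ s = a + b − a·b on (0.9500, 0.2000) = 0.9600
  (q ∨ s) ∧ q = a·b on (0.9600, 0.9500) = 0.9120
  ¬(s ∧ (r ∧ q)) ∧ ((q ∨ s) ∧ q) = a·b on (0.9848, 0.9120) = 0.8981
  → value = 0.8981
|0.9200 − 0.8981| = 0.022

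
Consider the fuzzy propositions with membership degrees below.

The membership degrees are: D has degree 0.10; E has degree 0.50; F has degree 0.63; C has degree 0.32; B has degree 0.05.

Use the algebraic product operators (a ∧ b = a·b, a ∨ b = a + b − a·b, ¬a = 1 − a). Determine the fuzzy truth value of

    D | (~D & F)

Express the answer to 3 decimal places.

0.610

~D = 1 − 0.1000 = 0.9000
~D & F = a·b on (0.9000, 0.6300) = 0.5670
D | (~D & F) = a + b − a·b on (0.1000, 0.5670) = 0.6103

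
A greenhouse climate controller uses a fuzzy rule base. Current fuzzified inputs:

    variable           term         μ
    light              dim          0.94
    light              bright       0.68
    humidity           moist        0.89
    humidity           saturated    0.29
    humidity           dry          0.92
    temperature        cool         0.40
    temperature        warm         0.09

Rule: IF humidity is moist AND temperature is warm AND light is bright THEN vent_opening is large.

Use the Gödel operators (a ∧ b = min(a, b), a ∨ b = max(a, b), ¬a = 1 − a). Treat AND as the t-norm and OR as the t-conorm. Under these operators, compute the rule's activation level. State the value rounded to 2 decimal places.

0.09

firing strength: moist=0.89, warm=0.09, bright=0.68; AND[min(a, b)] → w = 0.09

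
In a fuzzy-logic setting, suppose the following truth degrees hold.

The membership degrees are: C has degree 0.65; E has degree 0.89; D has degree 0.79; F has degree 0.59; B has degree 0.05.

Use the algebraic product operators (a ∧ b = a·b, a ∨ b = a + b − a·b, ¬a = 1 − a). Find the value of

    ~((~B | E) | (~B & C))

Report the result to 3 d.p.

~B = 1 − 0.0500 = 0.9500
~B | E = a + b − a·b on (0.9500, 0.8900) = 0.9945
~B = 1 − 0.0500 = 0.9500
~B & C = a·b on (0.9500, 0.6500) = 0.6175
(~B | E) | (~B & C) = a + b − a·b on (0.9945, 0.6175) = 0.9979
~((~B | E) | (~B & C)) = 1 − 0.9979 = 0.0021

0.002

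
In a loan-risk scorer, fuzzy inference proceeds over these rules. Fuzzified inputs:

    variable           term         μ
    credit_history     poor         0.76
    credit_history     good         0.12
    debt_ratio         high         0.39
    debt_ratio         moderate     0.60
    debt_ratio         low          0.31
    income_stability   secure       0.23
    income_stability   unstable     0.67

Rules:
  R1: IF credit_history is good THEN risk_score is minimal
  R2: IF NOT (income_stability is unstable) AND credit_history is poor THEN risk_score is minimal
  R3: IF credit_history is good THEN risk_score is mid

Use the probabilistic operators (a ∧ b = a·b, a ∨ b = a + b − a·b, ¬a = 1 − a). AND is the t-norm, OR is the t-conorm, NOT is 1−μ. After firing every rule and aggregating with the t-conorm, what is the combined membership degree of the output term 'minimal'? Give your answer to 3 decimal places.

R1: good=0.12 → w = 0.1200
R2: ¬unstable=1−0.67=0.33, poor=0.76; AND[a·b] → w = 0.2508
R3: good=0.12 → w = 0.1200
Rules with consequent 'minimal': {R1, R2} → strengths 0.1200, 0.2508
Aggregate via t-conorm [a + b − a·b]: 0.3407

0.341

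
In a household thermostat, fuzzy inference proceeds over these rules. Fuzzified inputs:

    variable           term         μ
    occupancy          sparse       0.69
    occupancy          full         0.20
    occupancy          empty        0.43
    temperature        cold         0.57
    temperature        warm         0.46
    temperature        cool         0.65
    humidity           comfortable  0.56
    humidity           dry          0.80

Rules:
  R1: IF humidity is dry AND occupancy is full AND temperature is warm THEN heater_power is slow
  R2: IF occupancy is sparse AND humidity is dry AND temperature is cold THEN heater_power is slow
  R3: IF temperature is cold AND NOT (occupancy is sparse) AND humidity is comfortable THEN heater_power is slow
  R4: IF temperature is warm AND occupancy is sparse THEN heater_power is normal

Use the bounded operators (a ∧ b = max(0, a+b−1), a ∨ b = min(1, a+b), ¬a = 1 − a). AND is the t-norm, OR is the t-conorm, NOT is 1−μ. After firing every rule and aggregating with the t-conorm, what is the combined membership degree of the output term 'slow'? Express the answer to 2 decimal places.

0.06

R1: dry=0.80, full=0.20, warm=0.46; AND[max(0, a+b−1)] → w = 0.00
R2: sparse=0.69, dry=0.80, cold=0.57; AND[max(0, a+b−1)] → w = 0.06
R3: cold=0.57, ¬sparse=1−0.69=0.31, comfortable=0.56; AND[max(0, a+b−1)] → w = 0.00
R4: warm=0.46, sparse=0.69; AND[max(0, a+b−1)] → w = 0.15
Rules with consequent 'slow': {R1, R2, R3} → strengths 0.00, 0.06, 0.00
Aggregate via t-conorm [min(1, a+b)]: 0.06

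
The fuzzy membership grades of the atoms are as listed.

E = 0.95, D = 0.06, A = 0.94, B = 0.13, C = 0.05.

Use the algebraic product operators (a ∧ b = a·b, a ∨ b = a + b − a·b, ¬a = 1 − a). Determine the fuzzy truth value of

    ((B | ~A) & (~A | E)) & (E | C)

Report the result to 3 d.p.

0.165

~A = 1 − 0.9400 = 0.0600
B | ~A = a + b − a·b on (0.1300, 0.0600) = 0.1822
~A = 1 − 0.9400 = 0.0600
~A | E = a + b − a·b on (0.0600, 0.9500) = 0.9530
(B | ~A) & (~A | E) = a·b on (0.1822, 0.9530) = 0.1736
E | C = a + b − a·b on (0.9500, 0.0500) = 0.9525
((B | ~A) & (~A | E)) & (E | C) = a·b on (0.1736, 0.9525) = 0.1654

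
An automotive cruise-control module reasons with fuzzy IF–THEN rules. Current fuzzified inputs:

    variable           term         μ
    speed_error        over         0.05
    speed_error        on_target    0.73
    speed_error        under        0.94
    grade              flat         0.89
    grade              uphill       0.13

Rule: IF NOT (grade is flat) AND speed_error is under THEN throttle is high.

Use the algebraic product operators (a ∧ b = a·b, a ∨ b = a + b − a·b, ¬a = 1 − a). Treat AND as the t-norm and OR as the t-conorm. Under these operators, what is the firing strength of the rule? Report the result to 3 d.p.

firing strength: ¬flat=1−0.89=0.11, under=0.94; AND[a·b] → w = 0.1034

0.103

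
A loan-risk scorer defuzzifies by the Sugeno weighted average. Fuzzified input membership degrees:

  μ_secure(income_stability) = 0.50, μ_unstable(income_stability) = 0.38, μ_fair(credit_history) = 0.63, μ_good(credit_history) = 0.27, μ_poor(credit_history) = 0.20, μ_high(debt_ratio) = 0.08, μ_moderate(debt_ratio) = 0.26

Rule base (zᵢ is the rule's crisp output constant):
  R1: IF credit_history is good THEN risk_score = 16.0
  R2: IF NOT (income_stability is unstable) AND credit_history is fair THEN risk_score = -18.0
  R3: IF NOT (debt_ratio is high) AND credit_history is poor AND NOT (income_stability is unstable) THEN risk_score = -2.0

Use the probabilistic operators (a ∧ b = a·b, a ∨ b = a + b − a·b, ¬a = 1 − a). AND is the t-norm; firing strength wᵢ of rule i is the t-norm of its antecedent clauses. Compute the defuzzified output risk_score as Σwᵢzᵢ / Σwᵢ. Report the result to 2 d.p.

-3.79

R1 (z=16.0): good=0.27 → w = 0.2700
R2 (z=-18.0): ¬unstable=1−0.38=0.62, fair=0.63; AND[a·b] → w = 0.3906
R3 (z=-2.0): ¬high=1−0.08=0.92, poor=0.20, ¬unstable=1−0.38=0.62; AND[a·b] → w = 0.1141
Weighted average = (0.2700·16.0 + 0.3906·-18.0 + 0.1141·-2.0) / (0.2700 + 0.3906 + 0.1141)
  = -2.9390 / 0.7747 = -3.79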